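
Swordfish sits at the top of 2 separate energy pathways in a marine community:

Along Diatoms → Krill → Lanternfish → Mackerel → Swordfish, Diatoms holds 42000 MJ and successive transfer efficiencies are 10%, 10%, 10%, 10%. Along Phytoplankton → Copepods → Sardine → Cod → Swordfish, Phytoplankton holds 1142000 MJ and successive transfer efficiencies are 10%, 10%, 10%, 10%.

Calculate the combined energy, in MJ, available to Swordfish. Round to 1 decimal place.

118.4 MJ

Via Diatoms: 42000 × 0.1 × 0.1 × 0.1 × 0.1 = 4.2 MJ
Via Phytoplankton: 1142000 × 0.1 × 0.1 × 0.1 × 0.1 = 114.2 MJ
Total at Swordfish: 4.2 + 114.2 = 118.4 MJ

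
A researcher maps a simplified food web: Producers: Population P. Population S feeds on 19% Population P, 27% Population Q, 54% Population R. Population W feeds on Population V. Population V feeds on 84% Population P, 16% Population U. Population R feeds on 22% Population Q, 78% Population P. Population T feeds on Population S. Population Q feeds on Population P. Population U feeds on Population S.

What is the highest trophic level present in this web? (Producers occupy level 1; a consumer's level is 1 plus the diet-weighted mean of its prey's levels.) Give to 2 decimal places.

Population Q: 1 + 1 = 2
Population R: 1 + (0.22×2 + 0.78×1) = 2.22
Population S: 1 + (0.19×1 + 0.27×2 + 0.54×2.22) = 2.9288
Population T: 1 + 2.9288 = 3.9288
Population U: 1 + 2.9288 = 3.9288
Population V: 1 + (0.84×1 + 0.16×3.9288) = 2.468608
Population W: 1 + 2.468608 = 3.468608

3.93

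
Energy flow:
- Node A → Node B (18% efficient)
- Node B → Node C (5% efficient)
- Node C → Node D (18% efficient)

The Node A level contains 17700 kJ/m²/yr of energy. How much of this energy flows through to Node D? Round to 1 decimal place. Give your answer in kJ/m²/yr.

Node B: 17700 × 0.18 = 3186 kJ/m²/yr
Node C: 3186 × 0.05 = 159.3 kJ/m²/yr
Node D: 159.3 × 0.18 = 28.674 kJ/m²/yr

28.7 kJ/m²/yr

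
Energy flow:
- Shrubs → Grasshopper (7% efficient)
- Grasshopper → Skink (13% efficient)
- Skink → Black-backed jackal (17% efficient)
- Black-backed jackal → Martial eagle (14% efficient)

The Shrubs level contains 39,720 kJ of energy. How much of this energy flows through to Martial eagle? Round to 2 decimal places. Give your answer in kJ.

8.60 kJ

Grasshopper: 39720 × 0.07 = 2780.4 kJ
Skink: 2780.4 × 0.13 = 361.452 kJ
Black-backed jackal: 361.452 × 0.17 = 61.44684 kJ
Martial eagle: 61.44684 × 0.14 = 8.6025576 kJ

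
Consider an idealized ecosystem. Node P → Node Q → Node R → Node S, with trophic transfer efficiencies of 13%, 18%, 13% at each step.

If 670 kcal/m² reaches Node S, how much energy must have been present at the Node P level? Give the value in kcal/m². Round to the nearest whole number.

220250 kcal/m²

Cumulative transfer efficiency: 0.13 × 0.18 × 0.13 = 0.003042
Node P energy = 670 / 0.003042 = 220250 kcal/m²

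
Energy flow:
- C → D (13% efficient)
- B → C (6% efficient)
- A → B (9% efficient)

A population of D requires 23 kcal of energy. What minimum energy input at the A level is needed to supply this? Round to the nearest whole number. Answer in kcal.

32764 kcal

Cumulative transfer efficiency: 0.09 × 0.06 × 0.13 = 0.000702
A energy = 23 / 0.000702 = 32764 kcal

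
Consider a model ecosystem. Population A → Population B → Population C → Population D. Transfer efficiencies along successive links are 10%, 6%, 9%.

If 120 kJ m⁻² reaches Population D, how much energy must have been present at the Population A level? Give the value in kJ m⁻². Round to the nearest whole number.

222222 kJ m⁻²

Cumulative transfer efficiency: 0.1 × 0.06 × 0.09 = 0.00054
Population A energy = 120 / 0.00054 = 222222 kJ m⁻²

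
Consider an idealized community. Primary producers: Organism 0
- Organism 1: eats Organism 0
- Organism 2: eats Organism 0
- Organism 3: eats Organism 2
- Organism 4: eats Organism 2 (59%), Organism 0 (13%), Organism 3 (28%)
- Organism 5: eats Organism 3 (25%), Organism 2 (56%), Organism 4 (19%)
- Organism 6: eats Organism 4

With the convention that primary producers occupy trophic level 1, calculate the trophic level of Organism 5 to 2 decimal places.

3.47

Organism 1: 1 + 1 = 2
Organism 2: 1 + 1 = 2
Organism 3: 1 + 2 = 3
Organism 4: 1 + (0.59×2 + 0.13×1 + 0.28×3) = 3.15
Organism 5: 1 + (0.25×3 + 0.56×2 + 0.19×3.15) = 3.4685
Organism 6: 1 + 3.15 = 4.15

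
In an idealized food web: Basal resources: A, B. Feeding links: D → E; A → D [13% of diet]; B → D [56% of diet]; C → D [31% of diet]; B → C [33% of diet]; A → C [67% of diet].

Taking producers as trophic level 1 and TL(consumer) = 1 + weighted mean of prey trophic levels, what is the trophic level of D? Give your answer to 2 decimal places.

C: 1 + (0.67×1 + 0.33×1) = 2
D: 1 + (0.56×1 + 0.13×1 + 0.31×2) = 2.31
E: 1 + 2.31 = 3.31

2.31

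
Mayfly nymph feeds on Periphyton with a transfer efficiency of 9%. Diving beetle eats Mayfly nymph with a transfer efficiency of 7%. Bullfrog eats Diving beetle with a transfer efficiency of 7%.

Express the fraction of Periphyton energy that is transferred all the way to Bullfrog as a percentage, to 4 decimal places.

0.0441%

Product of link efficiencies: 0.09 × 0.07 × 0.07 = 0.000441
As a percentage: 0.000441 × 100 = 0.0441%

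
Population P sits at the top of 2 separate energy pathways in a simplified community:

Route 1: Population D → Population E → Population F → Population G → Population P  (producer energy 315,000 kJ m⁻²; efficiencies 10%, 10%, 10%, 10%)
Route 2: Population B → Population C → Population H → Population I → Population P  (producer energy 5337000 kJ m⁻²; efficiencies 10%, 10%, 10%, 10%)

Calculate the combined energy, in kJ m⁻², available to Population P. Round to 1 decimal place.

Route 1: 315000 × 0.1 × 0.1 × 0.1 × 0.1 = 31.5 kJ m⁻²
Route 2: 5337000 × 0.1 × 0.1 × 0.1 × 0.1 = 533.7 kJ m⁻²
Total at Population P: 31.5 + 533.7 = 565.2 kJ m⁻²

565.2 kJ m⁻²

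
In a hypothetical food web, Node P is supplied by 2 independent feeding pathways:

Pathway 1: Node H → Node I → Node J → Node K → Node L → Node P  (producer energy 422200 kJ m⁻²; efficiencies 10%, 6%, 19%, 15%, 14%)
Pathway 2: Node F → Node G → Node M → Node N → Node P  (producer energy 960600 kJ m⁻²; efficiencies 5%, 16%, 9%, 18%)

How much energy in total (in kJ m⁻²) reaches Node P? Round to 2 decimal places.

Pathway 1: 422200 × 0.1 × 0.06 × 0.19 × 0.15 × 0.14 = 10.107468 kJ m⁻²
Pathway 2: 960600 × 0.05 × 0.16 × 0.09 × 0.18 = 124.49376 kJ m⁻²
Total at Node P: 10.107468 + 124.49376 = 134.601228 kJ m⁻²

134.60 kJ m⁻²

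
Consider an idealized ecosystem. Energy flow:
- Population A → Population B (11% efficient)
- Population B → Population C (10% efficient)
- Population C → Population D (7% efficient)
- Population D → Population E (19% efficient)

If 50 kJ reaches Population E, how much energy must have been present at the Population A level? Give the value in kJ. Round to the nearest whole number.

Cumulative transfer efficiency: 0.11 × 0.1 × 0.07 × 0.19 = 0.0001463
Population A energy = 50 / 0.0001463 = 341763 kJ

341763 kJ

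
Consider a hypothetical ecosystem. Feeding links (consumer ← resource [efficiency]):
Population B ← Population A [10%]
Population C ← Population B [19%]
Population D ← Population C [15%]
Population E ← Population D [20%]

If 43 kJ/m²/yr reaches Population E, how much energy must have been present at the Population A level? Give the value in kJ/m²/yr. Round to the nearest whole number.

Cumulative transfer efficiency: 0.1 × 0.19 × 0.15 × 0.2 = 0.00057
Population A energy = 43 / 0.00057 = 75439 kJ/m²/yr

75439 kJ/m²/yr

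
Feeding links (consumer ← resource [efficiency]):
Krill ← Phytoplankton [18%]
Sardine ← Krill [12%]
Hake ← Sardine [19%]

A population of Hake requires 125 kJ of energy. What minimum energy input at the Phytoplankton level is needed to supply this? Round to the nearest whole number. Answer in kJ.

Cumulative transfer efficiency: 0.18 × 0.12 × 0.19 = 0.004104
Phytoplankton energy = 125 / 0.004104 = 30458 kJ

30458 kJ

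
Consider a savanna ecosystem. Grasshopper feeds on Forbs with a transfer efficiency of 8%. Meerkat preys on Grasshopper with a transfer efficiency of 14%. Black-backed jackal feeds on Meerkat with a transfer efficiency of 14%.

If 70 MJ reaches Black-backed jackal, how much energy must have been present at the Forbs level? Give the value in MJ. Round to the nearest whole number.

Cumulative transfer efficiency: 0.08 × 0.14 × 0.14 = 0.001568
Forbs energy = 70 / 0.001568 = 44643 MJ

44643 MJ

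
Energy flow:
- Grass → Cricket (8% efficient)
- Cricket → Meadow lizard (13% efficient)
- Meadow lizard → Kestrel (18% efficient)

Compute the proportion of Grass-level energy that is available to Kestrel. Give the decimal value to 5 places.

0.00187

Product of link efficiencies: 0.08 × 0.13 × 0.18 = 0.001872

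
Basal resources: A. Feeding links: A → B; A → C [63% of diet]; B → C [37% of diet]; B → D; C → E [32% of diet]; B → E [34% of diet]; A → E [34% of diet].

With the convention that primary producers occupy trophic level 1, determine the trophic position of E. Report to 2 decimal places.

B: 1 + 1 = 2
C: 1 + (0.63×1 + 0.37×2) = 2.37
D: 1 + 2 = 3
E: 1 + (0.32×2.37 + 0.34×2 + 0.34×1) = 2.7784

2.78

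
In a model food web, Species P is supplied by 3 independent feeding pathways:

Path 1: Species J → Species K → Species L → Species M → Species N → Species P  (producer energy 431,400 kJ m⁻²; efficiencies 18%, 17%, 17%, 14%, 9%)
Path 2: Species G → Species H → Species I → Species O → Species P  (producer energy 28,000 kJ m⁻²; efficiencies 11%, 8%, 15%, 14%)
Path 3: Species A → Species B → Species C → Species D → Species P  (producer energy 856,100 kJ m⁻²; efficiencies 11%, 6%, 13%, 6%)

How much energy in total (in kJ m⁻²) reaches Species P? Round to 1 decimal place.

Path 1: 431400 × 0.18 × 0.17 × 0.17 × 0.14 × 0.09 = 28.27619928 kJ m⁻²
Path 2: 28000 × 0.11 × 0.08 × 0.15 × 0.14 = 5.1744 kJ m⁻²
Path 3: 856100 × 0.11 × 0.06 × 0.13 × 0.06 = 44.072028 kJ m⁻²
Total at Species P: 28.27619928 + 5.1744 + 44.072028 = 77.52262728 kJ m⁻²

77.5 kJ m⁻²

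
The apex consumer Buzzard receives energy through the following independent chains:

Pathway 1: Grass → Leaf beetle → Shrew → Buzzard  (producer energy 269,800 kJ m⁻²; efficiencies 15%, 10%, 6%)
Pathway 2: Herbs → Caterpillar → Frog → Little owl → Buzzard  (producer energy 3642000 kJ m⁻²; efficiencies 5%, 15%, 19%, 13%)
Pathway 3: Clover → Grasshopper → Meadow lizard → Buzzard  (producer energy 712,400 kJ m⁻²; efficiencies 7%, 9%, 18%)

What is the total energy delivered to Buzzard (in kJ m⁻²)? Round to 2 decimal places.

1725.36 kJ m⁻²

Pathway 1: 269800 × 0.15 × 0.1 × 0.06 = 242.82 kJ m⁻²
Pathway 2: 3642000 × 0.05 × 0.15 × 0.19 × 0.13 = 674.6805 kJ m⁻²
Pathway 3: 712400 × 0.07 × 0.09 × 0.18 = 807.8616 kJ m⁻²
Total at Buzzard: 242.82 + 674.6805 + 807.8616 = 1725.3621 kJ m⁻²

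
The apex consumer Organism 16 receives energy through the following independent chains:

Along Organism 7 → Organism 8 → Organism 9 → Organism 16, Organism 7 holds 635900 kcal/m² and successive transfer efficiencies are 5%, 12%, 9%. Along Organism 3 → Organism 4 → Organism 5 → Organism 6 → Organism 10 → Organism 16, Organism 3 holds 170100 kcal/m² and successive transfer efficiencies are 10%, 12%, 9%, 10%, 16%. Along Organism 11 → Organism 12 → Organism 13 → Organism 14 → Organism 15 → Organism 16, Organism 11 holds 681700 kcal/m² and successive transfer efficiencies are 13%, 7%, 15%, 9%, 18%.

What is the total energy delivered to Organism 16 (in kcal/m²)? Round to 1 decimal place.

Via Organism 7: 635900 × 0.05 × 0.12 × 0.09 = 343.386 kcal/m²
Via Organism 3: 170100 × 0.1 × 0.12 × 0.09 × 0.1 × 0.16 = 2.939328 kcal/m²
Via Organism 11: 681700 × 0.13 × 0.07 × 0.15 × 0.09 × 0.18 = 15.0744321 kcal/m²
Total at Organism 16: 343.386 + 2.939328 + 15.0744321 = 361.3997601 kcal/m²

361.4 kcal/m²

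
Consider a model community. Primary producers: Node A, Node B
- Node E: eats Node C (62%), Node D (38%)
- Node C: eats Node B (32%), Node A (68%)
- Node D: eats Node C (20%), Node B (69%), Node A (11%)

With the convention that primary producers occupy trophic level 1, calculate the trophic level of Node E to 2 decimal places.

3.08

Node C: 1 + (0.32×1 + 0.68×1) = 2
Node D: 1 + (0.2×2 + 0.69×1 + 0.11×1) = 2.2
Node E: 1 + (0.62×2 + 0.38×2.2) = 3.076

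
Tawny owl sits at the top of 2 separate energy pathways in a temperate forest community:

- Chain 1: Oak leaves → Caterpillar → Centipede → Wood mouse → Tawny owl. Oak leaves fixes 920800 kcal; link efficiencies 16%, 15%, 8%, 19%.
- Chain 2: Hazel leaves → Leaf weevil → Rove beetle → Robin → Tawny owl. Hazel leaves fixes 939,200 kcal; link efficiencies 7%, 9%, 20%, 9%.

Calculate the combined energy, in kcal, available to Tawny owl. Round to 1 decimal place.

442.4 kcal

Chain 1: 920800 × 0.16 × 0.15 × 0.08 × 0.19 = 335.90784 kcal
Chain 2: 939200 × 0.07 × 0.09 × 0.2 × 0.09 = 106.50528 kcal
Total at Tawny owl: 335.90784 + 106.50528 = 442.41312 kcal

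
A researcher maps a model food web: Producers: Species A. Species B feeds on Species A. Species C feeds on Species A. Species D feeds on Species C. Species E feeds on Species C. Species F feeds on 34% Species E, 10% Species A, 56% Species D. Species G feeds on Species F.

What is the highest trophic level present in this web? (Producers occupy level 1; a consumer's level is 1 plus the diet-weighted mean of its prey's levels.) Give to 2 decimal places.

4.80

Species B: 1 + 1 = 2
Species C: 1 + 1 = 2
Species D: 1 + 2 = 3
Species E: 1 + 2 = 3
Species F: 1 + (0.34×3 + 0.1×1 + 0.56×3) = 3.8
Species G: 1 + 3.8 = 4.8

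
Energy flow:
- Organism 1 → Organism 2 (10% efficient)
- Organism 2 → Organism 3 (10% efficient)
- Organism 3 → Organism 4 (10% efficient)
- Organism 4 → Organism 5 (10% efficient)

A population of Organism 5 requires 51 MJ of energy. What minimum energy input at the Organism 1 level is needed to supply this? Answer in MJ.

Cumulative transfer efficiency: 0.1 × 0.1 × 0.1 × 0.1 = 0.0001
Organism 1 energy = 51 / 0.0001 = 510000 MJ

510000 MJ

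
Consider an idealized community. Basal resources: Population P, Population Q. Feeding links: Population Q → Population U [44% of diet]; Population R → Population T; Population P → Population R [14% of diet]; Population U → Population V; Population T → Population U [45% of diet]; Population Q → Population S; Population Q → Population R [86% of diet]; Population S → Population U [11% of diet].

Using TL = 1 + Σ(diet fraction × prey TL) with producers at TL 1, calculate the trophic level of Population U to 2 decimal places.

3.01

Population R: 1 + (0.86×1 + 0.14×1) = 2
Population S: 1 + 1 = 2
Population T: 1 + 2 = 3
Population U: 1 + (0.45×3 + 0.11×2 + 0.44×1) = 3.01
Population V: 1 + 3.01 = 4.01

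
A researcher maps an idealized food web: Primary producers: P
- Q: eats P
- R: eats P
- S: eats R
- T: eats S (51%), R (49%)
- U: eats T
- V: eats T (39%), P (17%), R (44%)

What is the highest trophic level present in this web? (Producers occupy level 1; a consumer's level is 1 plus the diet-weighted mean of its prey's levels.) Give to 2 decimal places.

4.51

Q: 1 + 1 = 2
R: 1 + 1 = 2
S: 1 + 2 = 3
T: 1 + (0.51×3 + 0.49×2) = 3.51
U: 1 + 3.51 = 4.51
V: 1 + (0.39×3.51 + 0.17×1 + 0.44×2) = 3.4189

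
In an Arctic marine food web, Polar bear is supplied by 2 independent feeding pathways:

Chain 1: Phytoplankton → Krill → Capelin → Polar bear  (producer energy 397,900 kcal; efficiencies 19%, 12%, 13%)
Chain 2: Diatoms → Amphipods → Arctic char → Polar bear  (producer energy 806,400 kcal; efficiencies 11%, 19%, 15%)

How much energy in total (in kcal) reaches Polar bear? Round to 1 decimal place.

3707.4 kcal

Chain 1: 397900 × 0.19 × 0.12 × 0.13 = 1179.3756 kcal
Chain 2: 806400 × 0.11 × 0.19 × 0.15 = 2528.064 kcal
Total at Polar bear: 1179.3756 + 2528.064 = 3707.4396 kcal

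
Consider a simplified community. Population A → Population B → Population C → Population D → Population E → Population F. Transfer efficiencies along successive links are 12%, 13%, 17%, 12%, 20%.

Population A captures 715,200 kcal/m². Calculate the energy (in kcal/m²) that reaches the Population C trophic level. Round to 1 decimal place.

11157.1 kcal/m²

Population B: 715200 × 0.12 = 85824 kcal/m²
Population C: 85824 × 0.13 = 11157.12 kcal/m²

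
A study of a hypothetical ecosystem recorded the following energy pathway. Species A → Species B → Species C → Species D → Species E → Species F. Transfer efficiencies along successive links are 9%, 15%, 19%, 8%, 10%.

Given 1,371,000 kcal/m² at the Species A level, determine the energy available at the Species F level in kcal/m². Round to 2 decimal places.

28.13 kcal/m²

Species B: 1371000 × 0.09 = 123390 kcal/m²
Species C: 123390 × 0.15 = 18508.5 kcal/m²
Species D: 18508.5 × 0.19 = 3516.615 kcal/m²
Species E: 3516.615 × 0.08 = 281.3292 kcal/m²
Species F: 281.3292 × 0.1 = 28.13292 kcal/m²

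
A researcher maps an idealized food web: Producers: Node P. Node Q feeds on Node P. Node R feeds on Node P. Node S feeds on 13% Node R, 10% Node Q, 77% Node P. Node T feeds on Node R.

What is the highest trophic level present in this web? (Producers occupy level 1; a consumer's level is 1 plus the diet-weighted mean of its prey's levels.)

Node Q: 1 + 1 = 2
Node R: 1 + 1 = 2
Node S: 1 + (0.13×2 + 0.1×2 + 0.77×1) = 2.23
Node T: 1 + 2 = 3

3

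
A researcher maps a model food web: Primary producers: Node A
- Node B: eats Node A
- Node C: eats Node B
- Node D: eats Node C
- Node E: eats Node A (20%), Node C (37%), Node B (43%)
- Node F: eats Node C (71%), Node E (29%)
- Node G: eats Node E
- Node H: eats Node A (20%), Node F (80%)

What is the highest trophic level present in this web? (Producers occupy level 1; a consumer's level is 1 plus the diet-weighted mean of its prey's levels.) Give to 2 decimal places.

4.44

Node B: 1 + 1 = 2
Node C: 1 + 2 = 3
Node D: 1 + 3 = 4
Node E: 1 + (0.2×1 + 0.37×3 + 0.43×2) = 3.17
Node F: 1 + (0.71×3 + 0.29×3.17) = 4.0493
Node G: 1 + 3.17 = 4.17
Node H: 1 + (0.2×1 + 0.8×4.0493) = 4.43944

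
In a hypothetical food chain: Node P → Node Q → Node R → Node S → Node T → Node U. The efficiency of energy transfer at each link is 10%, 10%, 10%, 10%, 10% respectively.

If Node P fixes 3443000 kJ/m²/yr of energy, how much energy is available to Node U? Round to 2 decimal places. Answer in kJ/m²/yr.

Node Q: 3443000 × 0.1 = 344300 kJ/m²/yr
Node R: 344300 × 0.1 = 34430 kJ/m²/yr
Node S: 34430 × 0.1 = 3443 kJ/m²/yr
Node T: 3443 × 0.1 = 344.3 kJ/m²/yr
Node U: 344.3 × 0.1 = 34.43 kJ/m²/yr

34.43 kJ/m²/yr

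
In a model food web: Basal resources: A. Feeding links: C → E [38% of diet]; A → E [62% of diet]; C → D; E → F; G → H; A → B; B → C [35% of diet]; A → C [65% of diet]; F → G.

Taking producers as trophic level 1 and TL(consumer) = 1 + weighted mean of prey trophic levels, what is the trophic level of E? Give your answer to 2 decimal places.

B: 1 + 1 = 2
C: 1 + (0.35×2 + 0.65×1) = 2.35
D: 1 + 2.35 = 3.35
E: 1 + (0.62×1 + 0.38×2.35) = 2.513
F: 1 + 2.513 = 3.513
G: 1 + 3.513 = 4.513
H: 1 + 4.513 = 5.513

2.51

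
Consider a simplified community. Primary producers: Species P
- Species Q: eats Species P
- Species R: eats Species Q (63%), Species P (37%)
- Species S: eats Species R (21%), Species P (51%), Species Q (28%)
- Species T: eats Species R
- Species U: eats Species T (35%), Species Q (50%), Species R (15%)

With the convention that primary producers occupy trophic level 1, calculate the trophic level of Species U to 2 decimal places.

Species Q: 1 + 1 = 2
Species R: 1 + (0.63×2 + 0.37×1) = 2.63
Species S: 1 + (0.21×2.63 + 0.51×1 + 0.28×2) = 2.6223
Species T: 1 + 2.63 = 3.63
Species U: 1 + (0.35×3.63 + 0.5×2 + 0.15×2.63) = 3.665

3.67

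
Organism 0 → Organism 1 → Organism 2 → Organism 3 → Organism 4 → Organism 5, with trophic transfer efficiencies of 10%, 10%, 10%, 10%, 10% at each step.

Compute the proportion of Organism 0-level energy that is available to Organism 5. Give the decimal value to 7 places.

0.0000100

Product of link efficiencies: 0.1 × 0.1 × 0.1 × 0.1 × 0.1 = 0.00001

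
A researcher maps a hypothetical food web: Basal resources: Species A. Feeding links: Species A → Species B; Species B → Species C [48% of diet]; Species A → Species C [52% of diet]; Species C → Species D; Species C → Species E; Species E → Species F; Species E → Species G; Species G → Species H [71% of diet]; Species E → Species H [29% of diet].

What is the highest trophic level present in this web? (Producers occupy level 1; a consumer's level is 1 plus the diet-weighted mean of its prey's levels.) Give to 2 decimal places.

5.19

Species B: 1 + 1 = 2
Species C: 1 + (0.48×2 + 0.52×1) = 2.48
Species D: 1 + 2.48 = 3.48
Species E: 1 + 2.48 = 3.48
Species F: 1 + 3.48 = 4.48
Species G: 1 + 3.48 = 4.48
Species H: 1 + (0.71×4.48 + 0.29×3.48) = 5.19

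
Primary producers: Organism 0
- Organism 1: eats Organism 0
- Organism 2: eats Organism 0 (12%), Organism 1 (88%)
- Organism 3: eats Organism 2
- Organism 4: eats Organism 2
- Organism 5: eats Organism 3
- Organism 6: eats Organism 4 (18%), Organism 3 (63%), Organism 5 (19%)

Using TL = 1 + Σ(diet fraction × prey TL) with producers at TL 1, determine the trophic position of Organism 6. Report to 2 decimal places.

Organism 1: 1 + 1 = 2
Organism 2: 1 + (0.12×1 + 0.88×2) = 2.88
Organism 3: 1 + 2.88 = 3.88
Organism 4: 1 + 2.88 = 3.88
Organism 5: 1 + 3.88 = 4.88
Organism 6: 1 + (0.18×3.88 + 0.63×3.88 + 0.19×4.88) = 5.07

5.07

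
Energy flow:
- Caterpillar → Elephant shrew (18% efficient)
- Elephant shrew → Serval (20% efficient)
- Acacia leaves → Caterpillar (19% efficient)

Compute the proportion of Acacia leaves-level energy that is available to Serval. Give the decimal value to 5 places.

Product of link efficiencies: 0.19 × 0.18 × 0.2 = 0.00684

0.00684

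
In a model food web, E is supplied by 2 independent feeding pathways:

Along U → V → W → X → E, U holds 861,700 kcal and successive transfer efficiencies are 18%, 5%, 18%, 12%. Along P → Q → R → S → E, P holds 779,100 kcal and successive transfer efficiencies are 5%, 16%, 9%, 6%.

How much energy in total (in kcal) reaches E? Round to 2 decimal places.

201.17 kcal

Via U: 861700 × 0.18 × 0.05 × 0.18 × 0.12 = 167.51448 kcal
Via P: 779100 × 0.05 × 0.16 × 0.09 × 0.06 = 33.65712 kcal
Total at E: 167.51448 + 33.65712 = 201.1716 kcal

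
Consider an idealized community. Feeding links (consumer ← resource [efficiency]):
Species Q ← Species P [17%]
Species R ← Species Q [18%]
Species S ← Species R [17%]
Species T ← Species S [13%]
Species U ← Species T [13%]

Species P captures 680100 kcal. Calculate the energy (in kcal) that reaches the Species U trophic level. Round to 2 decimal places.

Species Q: 680100 × 0.17 = 115617 kcal
Species R: 115617 × 0.18 = 20811.06 kcal
Species S: 20811.06 × 0.17 = 3537.8802 kcal
Species T: 3537.8802 × 0.13 = 459.924426 kcal
Species U: 459.924426 × 0.13 = 59.79017538 kcal

59.79 kcal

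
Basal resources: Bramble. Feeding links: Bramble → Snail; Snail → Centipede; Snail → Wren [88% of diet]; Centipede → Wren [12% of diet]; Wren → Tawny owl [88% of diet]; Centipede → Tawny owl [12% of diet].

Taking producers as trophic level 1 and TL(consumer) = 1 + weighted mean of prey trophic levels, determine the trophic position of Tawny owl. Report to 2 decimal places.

4.11

Snail: 1 + 1 = 2
Centipede: 1 + 2 = 3
Wren: 1 + (0.88×2 + 0.12×3) = 3.12
Tawny owl: 1 + (0.88×3.12 + 0.12×3) = 4.1056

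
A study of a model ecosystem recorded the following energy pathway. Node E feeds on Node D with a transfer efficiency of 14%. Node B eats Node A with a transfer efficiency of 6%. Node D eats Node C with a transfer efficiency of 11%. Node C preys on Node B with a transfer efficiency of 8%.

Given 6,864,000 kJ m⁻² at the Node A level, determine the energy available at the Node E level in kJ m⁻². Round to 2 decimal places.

Node B: 6864000 × 0.06 = 411840 kJ m⁻²
Node C: 411840 × 0.08 = 32947.2 kJ m⁻²
Node D: 32947.2 × 0.11 = 3624.192 kJ m⁻²
Node E: 3624.192 × 0.14 = 507.38688 kJ m⁻²

507.39 kJ m⁻²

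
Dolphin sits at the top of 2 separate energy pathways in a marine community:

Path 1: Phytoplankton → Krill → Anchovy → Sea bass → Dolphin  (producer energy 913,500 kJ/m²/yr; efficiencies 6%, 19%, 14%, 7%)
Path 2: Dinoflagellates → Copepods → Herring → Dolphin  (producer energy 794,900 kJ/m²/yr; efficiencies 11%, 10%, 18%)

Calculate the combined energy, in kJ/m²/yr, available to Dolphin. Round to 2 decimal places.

1675.96 kJ/m²/yr

Path 1: 913500 × 0.06 × 0.19 × 0.14 × 0.07 = 102.05622 kJ/m²/yr
Path 2: 794900 × 0.11 × 0.1 × 0.18 = 1573.902 kJ/m²/yr
Total at Dolphin: 102.05622 + 1573.902 = 1675.95822 kJ/m²/yr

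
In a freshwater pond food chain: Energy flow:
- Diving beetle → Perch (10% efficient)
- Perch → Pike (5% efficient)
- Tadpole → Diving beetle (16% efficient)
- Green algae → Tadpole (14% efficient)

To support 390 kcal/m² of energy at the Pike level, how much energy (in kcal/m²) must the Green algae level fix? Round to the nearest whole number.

Cumulative transfer efficiency: 0.14 × 0.16 × 0.1 × 0.05 = 0.000112
Green algae energy = 390 / 0.000112 = 3482143 kcal/m²

3482143 kcal/m²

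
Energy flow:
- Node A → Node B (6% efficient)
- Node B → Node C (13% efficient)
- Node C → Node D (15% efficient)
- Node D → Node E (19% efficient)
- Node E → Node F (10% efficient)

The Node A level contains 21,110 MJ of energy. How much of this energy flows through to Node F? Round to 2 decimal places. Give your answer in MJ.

Node B: 21110 × 0.06 = 1266.6 MJ
Node C: 1266.6 × 0.13 = 164.658 MJ
Node D: 164.658 × 0.15 = 24.6987 MJ
Node E: 24.6987 × 0.19 = 4.692753 MJ
Node F: 4.692753 × 0.1 = 0.4692753 MJ

0.47 MJ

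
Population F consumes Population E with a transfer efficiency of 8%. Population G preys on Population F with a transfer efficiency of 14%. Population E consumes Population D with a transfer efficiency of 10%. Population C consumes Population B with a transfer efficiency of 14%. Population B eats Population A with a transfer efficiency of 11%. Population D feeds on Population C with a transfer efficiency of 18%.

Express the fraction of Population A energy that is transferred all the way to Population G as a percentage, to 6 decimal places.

0.000310%

Product of link efficiencies: 0.11 × 0.14 × 0.18 × 0.1 × 0.08 × 0.14 = 0.00000310464
As a percentage: 0.00000310464 × 100 = 0.000310%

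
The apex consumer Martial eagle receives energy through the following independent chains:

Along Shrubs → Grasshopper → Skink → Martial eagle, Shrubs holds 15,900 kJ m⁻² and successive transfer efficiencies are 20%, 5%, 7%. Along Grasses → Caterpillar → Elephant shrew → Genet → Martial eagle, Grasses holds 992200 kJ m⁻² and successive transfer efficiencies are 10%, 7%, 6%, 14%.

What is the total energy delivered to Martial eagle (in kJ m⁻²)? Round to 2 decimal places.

Via Shrubs: 15900 × 0.2 × 0.05 × 0.07 = 11.13 kJ m⁻²
Via Grasses: 992200 × 0.1 × 0.07 × 0.06 × 0.14 = 58.34136 kJ m⁻²
Total at Martial eagle: 11.13 + 58.34136 = 69.47136 kJ m⁻²

69.47 kJ m⁻²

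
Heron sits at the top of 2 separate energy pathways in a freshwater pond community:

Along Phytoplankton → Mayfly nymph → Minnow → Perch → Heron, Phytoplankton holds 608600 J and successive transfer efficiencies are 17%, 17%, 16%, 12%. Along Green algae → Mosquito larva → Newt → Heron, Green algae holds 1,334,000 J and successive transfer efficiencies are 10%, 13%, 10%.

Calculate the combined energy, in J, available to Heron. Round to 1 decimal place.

Via Phytoplankton: 608600 × 0.17 × 0.17 × 0.16 × 0.12 = 337.699968 J
Via Green algae: 1334000 × 0.1 × 0.13 × 0.1 = 1734.2 J
Total at Heron: 337.699968 + 1734.2 = 2071.899968 J

2071.9 J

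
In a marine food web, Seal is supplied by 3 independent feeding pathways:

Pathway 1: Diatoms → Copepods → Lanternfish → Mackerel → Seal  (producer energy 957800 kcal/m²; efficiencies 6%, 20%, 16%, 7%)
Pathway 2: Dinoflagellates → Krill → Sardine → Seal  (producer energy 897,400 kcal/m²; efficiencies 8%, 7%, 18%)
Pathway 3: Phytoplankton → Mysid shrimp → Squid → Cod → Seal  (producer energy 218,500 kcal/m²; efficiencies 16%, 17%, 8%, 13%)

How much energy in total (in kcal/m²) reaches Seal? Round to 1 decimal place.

Pathway 1: 957800 × 0.06 × 0.2 × 0.16 × 0.07 = 128.72832 kcal/m²
Pathway 2: 897400 × 0.08 × 0.07 × 0.18 = 904.5792 kcal/m²
Pathway 3: 218500 × 0.16 × 0.17 × 0.08 × 0.13 = 61.80928 kcal/m²
Total at Seal: 128.72832 + 904.5792 + 61.80928 = 1095.1168 kcal/m²

1095.1 kcal/m²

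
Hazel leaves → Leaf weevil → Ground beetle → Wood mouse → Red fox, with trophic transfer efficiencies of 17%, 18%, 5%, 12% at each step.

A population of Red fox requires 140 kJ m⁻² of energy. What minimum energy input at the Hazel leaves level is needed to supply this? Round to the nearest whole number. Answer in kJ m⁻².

Cumulative transfer efficiency: 0.17 × 0.18 × 0.05 × 0.12 = 0.0001836
Hazel leaves energy = 140 / 0.0001836 = 762527 kJ m⁻²

762527 kJ m⁻²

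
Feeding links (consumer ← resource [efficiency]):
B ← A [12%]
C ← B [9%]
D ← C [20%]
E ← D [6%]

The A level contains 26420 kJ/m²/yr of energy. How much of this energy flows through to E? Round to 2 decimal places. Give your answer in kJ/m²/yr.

B: 26420 × 0.12 = 3170.4 kJ/m²/yr
C: 3170.4 × 0.09 = 285.336 kJ/m²/yr
D: 285.336 × 0.2 = 57.0672 kJ/m²/yr
E: 57.0672 × 0.06 = 3.424032 kJ/m²/yr

3.42 kJ/m²/yr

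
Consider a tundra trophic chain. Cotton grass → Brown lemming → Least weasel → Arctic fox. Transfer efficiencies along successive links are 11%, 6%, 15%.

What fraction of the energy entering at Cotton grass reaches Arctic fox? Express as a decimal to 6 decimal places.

Product of link efficiencies: 0.11 × 0.06 × 0.15 = 0.00099

0.000990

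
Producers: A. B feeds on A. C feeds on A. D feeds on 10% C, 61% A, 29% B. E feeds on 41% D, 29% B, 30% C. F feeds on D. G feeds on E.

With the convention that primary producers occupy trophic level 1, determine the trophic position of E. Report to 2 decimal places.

3.16

B: 1 + 1 = 2
C: 1 + 1 = 2
D: 1 + (0.1×2 + 0.61×1 + 0.29×2) = 2.39
E: 1 + (0.41×2.39 + 0.29×2 + 0.3×2) = 3.1599
F: 1 + 2.39 = 3.39
G: 1 + 3.1599 = 4.1599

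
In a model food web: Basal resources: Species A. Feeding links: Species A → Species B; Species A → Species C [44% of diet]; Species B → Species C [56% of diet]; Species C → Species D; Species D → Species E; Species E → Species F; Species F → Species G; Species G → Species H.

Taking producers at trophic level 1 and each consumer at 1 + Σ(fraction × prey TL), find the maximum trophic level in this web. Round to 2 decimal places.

7.56

Species B: 1 + 1 = 2
Species C: 1 + (0.44×1 + 0.56×2) = 2.56
Species D: 1 + 2.56 = 3.56
Species E: 1 + 3.56 = 4.56
Species F: 1 + 4.56 = 5.56
Species G: 1 + 5.56 = 6.56
Species H: 1 + 6.56 = 7.56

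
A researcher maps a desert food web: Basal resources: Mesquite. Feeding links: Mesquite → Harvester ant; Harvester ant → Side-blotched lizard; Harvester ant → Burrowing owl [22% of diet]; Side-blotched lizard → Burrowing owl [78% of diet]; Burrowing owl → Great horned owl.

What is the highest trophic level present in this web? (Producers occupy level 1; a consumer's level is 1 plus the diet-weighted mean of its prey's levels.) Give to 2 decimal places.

Harvester ant: 1 + 1 = 2
Side-blotched lizard: 1 + 2 = 3
Burrowing owl: 1 + (0.22×2 + 0.78×3) = 3.78
Great horned owl: 1 + 3.78 = 4.78

4.78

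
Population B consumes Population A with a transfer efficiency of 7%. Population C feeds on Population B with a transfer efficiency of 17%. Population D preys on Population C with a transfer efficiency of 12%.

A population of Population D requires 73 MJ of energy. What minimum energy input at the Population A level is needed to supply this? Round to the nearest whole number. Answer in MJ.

Cumulative transfer efficiency: 0.07 × 0.17 × 0.12 = 0.001428
Population A energy = 73 / 0.001428 = 51120 MJ

51120 MJ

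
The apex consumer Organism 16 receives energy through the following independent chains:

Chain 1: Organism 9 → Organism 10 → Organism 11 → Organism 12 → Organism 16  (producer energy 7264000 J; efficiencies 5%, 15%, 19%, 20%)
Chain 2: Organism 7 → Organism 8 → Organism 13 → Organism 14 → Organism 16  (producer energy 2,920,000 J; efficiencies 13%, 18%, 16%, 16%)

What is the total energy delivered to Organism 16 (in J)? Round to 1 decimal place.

3819.4 J

Chain 1: 7264000 × 0.05 × 0.15 × 0.19 × 0.2 = 2070.24 J
Chain 2: 2920000 × 0.13 × 0.18 × 0.16 × 0.16 = 1749.1968 J
Total at Organism 16: 2070.24 + 1749.1968 = 3819.4368 J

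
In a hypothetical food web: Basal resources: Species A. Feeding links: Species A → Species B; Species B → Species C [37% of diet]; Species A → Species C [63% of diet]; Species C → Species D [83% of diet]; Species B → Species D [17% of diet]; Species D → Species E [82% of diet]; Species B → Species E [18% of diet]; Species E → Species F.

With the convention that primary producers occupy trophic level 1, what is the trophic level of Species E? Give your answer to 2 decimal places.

4.07

Species B: 1 + 1 = 2
Species C: 1 + (0.37×2 + 0.63×1) = 2.37
Species D: 1 + (0.83×2.37 + 0.17×2) = 3.3071
Species E: 1 + (0.82×3.3071 + 0.18×2) = 4.071822
Species F: 1 + 4.071822 = 5.071822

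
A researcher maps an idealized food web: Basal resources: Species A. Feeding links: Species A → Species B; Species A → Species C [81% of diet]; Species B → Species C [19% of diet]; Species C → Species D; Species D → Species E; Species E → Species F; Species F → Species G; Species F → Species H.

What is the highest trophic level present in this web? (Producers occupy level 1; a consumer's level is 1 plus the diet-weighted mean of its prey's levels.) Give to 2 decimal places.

6.19

Species B: 1 + 1 = 2
Species C: 1 + (0.81×1 + 0.19×2) = 2.19
Species D: 1 + 2.19 = 3.19
Species E: 1 + 3.19 = 4.19
Species F: 1 + 4.19 = 5.19
Species G: 1 + 5.19 = 6.19
Species H: 1 + 5.19 = 6.19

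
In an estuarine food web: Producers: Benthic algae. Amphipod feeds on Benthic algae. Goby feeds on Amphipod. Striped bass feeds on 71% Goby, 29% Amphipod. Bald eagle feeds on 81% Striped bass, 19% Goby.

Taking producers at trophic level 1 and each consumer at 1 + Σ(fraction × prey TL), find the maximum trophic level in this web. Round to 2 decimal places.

Amphipod: 1 + 1 = 2
Goby: 1 + 2 = 3
Striped bass: 1 + (0.71×3 + 0.29×2) = 3.71
Bald eagle: 1 + (0.81×3.71 + 0.19×3) = 4.5751

4.58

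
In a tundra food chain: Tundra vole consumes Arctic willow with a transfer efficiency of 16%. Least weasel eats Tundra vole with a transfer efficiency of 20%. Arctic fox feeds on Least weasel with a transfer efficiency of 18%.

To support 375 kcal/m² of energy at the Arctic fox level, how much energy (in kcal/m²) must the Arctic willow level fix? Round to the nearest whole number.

65104 kcal/m²

Cumulative transfer efficiency: 0.16 × 0.2 × 0.18 = 0.00576
Arctic willow energy = 375 / 0.00576 = 65104 kcal/m²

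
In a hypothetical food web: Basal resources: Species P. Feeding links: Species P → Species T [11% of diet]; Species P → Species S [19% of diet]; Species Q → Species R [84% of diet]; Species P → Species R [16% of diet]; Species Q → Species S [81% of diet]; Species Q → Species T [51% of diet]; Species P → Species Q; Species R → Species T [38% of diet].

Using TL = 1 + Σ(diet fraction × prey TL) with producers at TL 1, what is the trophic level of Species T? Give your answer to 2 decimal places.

Species Q: 1 + 1 = 2
Species R: 1 + (0.16×1 + 0.84×2) = 2.84
Species S: 1 + (0.81×2 + 0.19×1) = 2.81
Species T: 1 + (0.51×2 + 0.11×1 + 0.38×2.84) = 3.2092

3.21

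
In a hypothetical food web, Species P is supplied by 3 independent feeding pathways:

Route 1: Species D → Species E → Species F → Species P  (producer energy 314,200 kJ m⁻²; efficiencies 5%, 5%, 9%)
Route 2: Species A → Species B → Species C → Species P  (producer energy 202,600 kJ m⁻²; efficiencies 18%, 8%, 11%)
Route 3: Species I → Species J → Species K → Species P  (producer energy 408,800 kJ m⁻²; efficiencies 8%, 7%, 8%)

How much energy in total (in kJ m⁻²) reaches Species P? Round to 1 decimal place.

Route 1: 314200 × 0.05 × 0.05 × 0.09 = 70.695 kJ m⁻²
Route 2: 202600 × 0.18 × 0.08 × 0.11 = 320.9184 kJ m⁻²
Route 3: 408800 × 0.08 × 0.07 × 0.08 = 183.1424 kJ m⁻²
Total at Species P: 70.695 + 320.9184 + 183.1424 = 574.7558 kJ m⁻²

574.8 kJ m⁻²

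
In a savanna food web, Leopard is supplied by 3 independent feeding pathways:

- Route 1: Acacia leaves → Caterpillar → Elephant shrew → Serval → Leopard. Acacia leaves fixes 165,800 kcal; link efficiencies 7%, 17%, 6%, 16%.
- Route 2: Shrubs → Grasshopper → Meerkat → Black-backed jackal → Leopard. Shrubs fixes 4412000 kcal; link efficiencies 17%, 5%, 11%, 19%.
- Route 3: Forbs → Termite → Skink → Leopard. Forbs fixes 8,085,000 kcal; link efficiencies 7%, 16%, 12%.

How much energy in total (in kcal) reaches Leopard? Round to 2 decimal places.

11668.97 kcal

Route 1: 165800 × 0.07 × 0.17 × 0.06 × 0.16 = 18.940992 kcal
Route 2: 4412000 × 0.17 × 0.05 × 0.11 × 0.19 = 783.7918 kcal
Route 3: 8085000 × 0.07 × 0.16 × 0.12 = 10866.24 kcal
Total at Leopard: 18.940992 + 783.7918 + 10866.24 = 11668.972792 kcal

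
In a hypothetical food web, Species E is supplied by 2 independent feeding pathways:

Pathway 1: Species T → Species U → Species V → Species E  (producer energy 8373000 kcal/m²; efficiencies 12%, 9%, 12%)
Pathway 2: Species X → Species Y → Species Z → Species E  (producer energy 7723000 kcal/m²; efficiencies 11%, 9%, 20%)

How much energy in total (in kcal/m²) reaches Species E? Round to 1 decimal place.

Pathway 1: 8373000 × 0.12 × 0.09 × 0.12 = 10851.408 kcal/m²
Pathway 2: 7723000 × 0.11 × 0.09 × 0.2 = 15291.54 kcal/m²
Total at Species E: 10851.408 + 15291.54 = 26142.948 kcal/m²

26142.9 kcal/m²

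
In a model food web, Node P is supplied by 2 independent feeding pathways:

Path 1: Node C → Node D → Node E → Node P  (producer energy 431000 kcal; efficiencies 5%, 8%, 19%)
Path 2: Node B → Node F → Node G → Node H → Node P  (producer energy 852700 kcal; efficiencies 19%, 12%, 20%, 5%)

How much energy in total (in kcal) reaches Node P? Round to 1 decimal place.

Path 1: 431000 × 0.05 × 0.08 × 0.19 = 327.56 kcal
Path 2: 852700 × 0.19 × 0.12 × 0.2 × 0.05 = 194.4156 kcal
Total at Node P: 327.56 + 194.4156 = 521.9756 kcal

522.0 kcal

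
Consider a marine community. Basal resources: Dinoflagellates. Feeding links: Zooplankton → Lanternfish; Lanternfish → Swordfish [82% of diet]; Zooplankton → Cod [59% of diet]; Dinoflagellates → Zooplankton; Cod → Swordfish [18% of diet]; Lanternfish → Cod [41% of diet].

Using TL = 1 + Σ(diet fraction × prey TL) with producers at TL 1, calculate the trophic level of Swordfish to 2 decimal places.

4.07

Zooplankton: 1 + 1 = 2
Lanternfish: 1 + 2 = 3
Cod: 1 + (0.59×2 + 0.41×3) = 3.41
Swordfish: 1 + (0.18×3.41 + 0.82×3) = 4.0738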